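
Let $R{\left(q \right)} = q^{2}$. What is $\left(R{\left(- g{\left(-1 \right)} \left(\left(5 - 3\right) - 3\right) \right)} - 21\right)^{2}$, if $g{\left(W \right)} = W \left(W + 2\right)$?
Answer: $400$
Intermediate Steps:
$g{\left(W \right)} = W \left(2 + W\right)$
$\left(R{\left(- g{\left(-1 \right)} \left(\left(5 - 3\right) - 3\right) \right)} - 21\right)^{2} = \left(\left(- \left(-1\right) \left(2 - 1\right) \left(\left(5 - 3\right) - 3\right)\right)^{2} - 21\right)^{2} = \left(\left(- \left(-1\right) 1 \left(2 - 3\right)\right)^{2} - 21\right)^{2} = \left(\left(\left(-1\right) \left(-1\right) \left(-1\right)\right)^{2} - 21\right)^{2} = \left(\left(1 \left(-1\right)\right)^{2} - 21\right)^{2} = \left(\left(-1\right)^{2} - 21\right)^{2} = \left(1 - 21\right)^{2} = \left(-20\right)^{2} = 400$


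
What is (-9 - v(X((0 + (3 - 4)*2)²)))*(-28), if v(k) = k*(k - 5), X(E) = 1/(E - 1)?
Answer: 1876/9 ≈ 208.44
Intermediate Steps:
X(E) = 1/(-1 + E)
v(k) = k*(-5 + k)
(-9 - v(X((0 + (3 - 4)*2)²)))*(-28) = (-9 - (-5 + 1/(-1 + (0 + (3 - 4)*2)²))/(-1 + (0 + (3 - 4)*2)²))*(-28) = (-9 - (-5 + 1/(-1 + (0 - 1*2)²))/(-1 + (0 - 1*2)²))*(-28) = (-9 - (-5 + 1/(-1 + (0 - 2)²))/(-1 + (0 - 2)²))*(-28) = (-9 - (-5 + 1/(-1 + (-2)²))/(-1 + (-2)²))*(-28) = (-9 - (-5 + 1/(-1 + 4))/(-1 + 4))*(-28) = (-9 - (-5 + 1/3)/3)*(-28) = (-9 - (-5 + ⅓)/3)*(-28) = (-9 - (-14)/(3*3))*(-28) = (-9 - 1*(-14/9))*(-28) = (-9 + 14/9)*(-28) = -67/9*(-28) = 1876/9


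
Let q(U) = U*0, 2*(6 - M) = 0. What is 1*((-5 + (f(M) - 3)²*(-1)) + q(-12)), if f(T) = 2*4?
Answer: -30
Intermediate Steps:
M = 6 (M = 6 - ½*0 = 6 + 0 = 6)
q(U) = 0
f(T) = 8
1*((-5 + (f(M) - 3)²*(-1)) + q(-12)) = 1*((-5 + (8 - 3)²*(-1)) + 0) = 1*((-5 + 5²*(-1)) + 0) = 1*((-5 + 25*(-1)) + 0) = 1*((-5 - 25) + 0) = 1*(-30 + 0) = 1*(-30) = -30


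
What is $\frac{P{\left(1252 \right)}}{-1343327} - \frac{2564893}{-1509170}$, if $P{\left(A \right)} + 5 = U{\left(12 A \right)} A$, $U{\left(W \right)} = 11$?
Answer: $\frac{3424713275621}{2027308808590} \approx 1.6893$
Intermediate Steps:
$P{\left(A \right)} = -5 + 11 A$
$\frac{P{\left(1252 \right)}}{-1343327} - \frac{2564893}{-1509170} = \frac{-5 + 11 \cdot 1252}{-1343327} - \frac{2564893}{-1509170} = \left(-5 + 13772\right) \left(- \frac{1}{1343327}\right) - - \frac{2564893}{1509170} = 13767 \left(- \frac{1}{1343327}\right) + \frac{2564893}{1509170} = - \frac{13767}{1343327} + \frac{2564893}{1509170} = \frac{3424713275621}{2027308808590}$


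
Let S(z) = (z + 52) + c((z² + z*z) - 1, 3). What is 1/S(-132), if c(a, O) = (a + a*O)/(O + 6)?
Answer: 9/138668 ≈ 6.4903e-5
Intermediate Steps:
c(a, O) = (a + O*a)/(6 + O)
S(z) = 464/9 + z + 8*z²/9 (S(z) = (z + 52) + ((z² + z*z) - 1)*(1 + 3)/(6 + 3) = (52 + z) + ((z² + z²) - 1)*4/9 = (52 + z) + (2*z² - 1)*(⅑)*4 = (52 + z) + (-1 + 2*z²)*(⅑)*4 = (52 + z) + (-4/9 + 8*z²/9) = 464/9 + z + 8*z²/9)
1/S(-132) = 1/(464/9 - 132 + (8/9)*(-132)²) = 1/(464/9 - 132 + (8/9)*17424) = 1/(464/9 - 132 + 15488) = 1/(138668/9) = 9/138668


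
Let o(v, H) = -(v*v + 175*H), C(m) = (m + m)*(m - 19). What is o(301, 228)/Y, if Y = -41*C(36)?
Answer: 130501/50184 ≈ 2.6004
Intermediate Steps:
C(m) = 2*m*(-19 + m) (C(m) = (2*m)*(-19 + m) = 2*m*(-19 + m))
o(v, H) = -v² - 175*H (o(v, H) = -(v² + 175*H) = -v² - 175*H)
Y = -50184 (Y = -82*36*(-19 + 36) = -82*36*17 = -41*1224 = -50184)
o(301, 228)/Y = (-1*301² - 175*228)/(-50184) = (-1*90601 - 39900)*(-1/50184) = (-90601 - 39900)*(-1/50184) = -130501*(-1/50184) = 130501/50184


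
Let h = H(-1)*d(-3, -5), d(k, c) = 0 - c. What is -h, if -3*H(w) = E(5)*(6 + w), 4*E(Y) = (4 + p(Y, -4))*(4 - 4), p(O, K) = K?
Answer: 0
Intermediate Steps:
d(k, c) = -c
E(Y) = 0 (E(Y) = ((4 - 4)*(4 - 4))/4 = (0*0)/4 = (¼)*0 = 0)
H(w) = 0 (H(w) = -0*(6 + w) = -⅓*0 = 0)
h = 0 (h = 0*(-1*(-5)) = 0*5 = 0)
-h = -1*0 = 0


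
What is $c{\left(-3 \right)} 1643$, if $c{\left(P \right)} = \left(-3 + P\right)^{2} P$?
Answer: $-177444$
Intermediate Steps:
$c{\left(P \right)} = P \left(-3 + P\right)^{2}$
$c{\left(-3 \right)} 1643 = - 3 \left(-3 - 3\right)^{2} \cdot 1643 = - 3 \left(-6\right)^{2} \cdot 1643 = \left(-3\right) 36 \cdot 1643 = \left(-108\right) 1643 = -177444$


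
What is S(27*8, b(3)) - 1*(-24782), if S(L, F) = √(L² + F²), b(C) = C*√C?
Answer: 24782 + 3*√5187 ≈ 24998.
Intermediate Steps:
b(C) = C^(3/2)
S(L, F) = √(F² + L²)
S(27*8, b(3)) - 1*(-24782) = √((3^(3/2))² + (27*8)²) - 1*(-24782) = √((3*√3)² + 216²) + 24782 = √(27 + 46656) + 24782 = √46683 + 24782 = 3*√5187 + 24782 = 24782 + 3*√5187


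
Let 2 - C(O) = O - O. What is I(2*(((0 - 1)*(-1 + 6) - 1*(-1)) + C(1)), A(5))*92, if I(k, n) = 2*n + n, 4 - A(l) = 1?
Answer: 828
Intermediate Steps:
C(O) = 2 (C(O) = 2 - (O - O) = 2 - 1*0 = 2 + 0 = 2)
A(l) = 3 (A(l) = 4 - 1*1 = 4 - 1 = 3)
I(k, n) = 3*n
I(2*(((0 - 1)*(-1 + 6) - 1*(-1)) + C(1)), A(5))*92 = (3*3)*92 = 9*92 = 828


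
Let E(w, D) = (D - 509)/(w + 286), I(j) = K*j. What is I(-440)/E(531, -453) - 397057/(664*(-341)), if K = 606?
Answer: 24662845538977/108909944 ≈ 2.2645e+5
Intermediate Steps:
I(j) = 606*j
E(w, D) = (-509 + D)/(286 + w)
I(-440)/E(531, -453) - 397057/(664*(-341)) = (606*(-440))/(((-509 - 453)/(286 + 531))) - 397057/(664*(-341)) = -266640/(-962/817) - 397057/(-226424) = -266640/((1/817)*(-962)) - 397057*(-1/226424) = -266640/(-962/817) + 397057/226424 = -266640*(-817/962) + 397057/226424 = 108922440/481 + 397057/226424 = 24662845538977/108909944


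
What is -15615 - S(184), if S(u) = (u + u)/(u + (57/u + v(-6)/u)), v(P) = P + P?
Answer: -529431827/33901 ≈ -15617.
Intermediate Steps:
v(P) = 2*P
S(u) = 2*u/(u + 45/u) (S(u) = (u + u)/(u + (57/u + (2*(-6))/u)) = (2*u)/(u + (57/u - 12/u)) = (2*u)/(u + 45/u) = 2*u/(u + 45/u))
-15615 - S(184) = -15615 - 2*184²/(45 + 184²) = -15615 - 2*33856/(45 + 33856) = -15615 - 2*33856/33901 = -15615 - 1*67712/33901 = -15615 - 67712/33901 = -529431827/33901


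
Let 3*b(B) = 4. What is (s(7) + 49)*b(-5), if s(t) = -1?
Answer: 64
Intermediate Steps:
b(B) = 4/3 (b(B) = (⅓)*4 = 4/3)
(s(7) + 49)*b(-5) = (-1 + 49)*(4/3) = 48*(4/3) = 64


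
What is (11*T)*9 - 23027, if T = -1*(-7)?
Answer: -22334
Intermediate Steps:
T = 7
(11*T)*9 - 23027 = (11*7)*9 - 23027 = 77*9 - 23027 = 693 - 23027 = -22334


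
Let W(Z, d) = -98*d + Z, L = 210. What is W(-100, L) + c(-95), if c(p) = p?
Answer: -20775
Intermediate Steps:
W(Z, d) = Z - 98*d
W(-100, L) + c(-95) = (-100 - 98*210) - 95 = (-100 - 20580) - 95 = -20680 - 95 = -20775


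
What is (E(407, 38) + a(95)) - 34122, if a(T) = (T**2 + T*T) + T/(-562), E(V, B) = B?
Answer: -9011203/562 ≈ -16034.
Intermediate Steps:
a(T) = 2*T**2 - T/562 (a(T) = (T**2 + T**2) + T*(-1/562) = 2*T**2 - T/562)
(E(407, 38) + a(95)) - 34122 = (38 + (1/562)*95*(-1 + 1124*95)) - 34122 = (38 + (1/562)*95*(-1 + 106780)) - 34122 = (38 + (1/562)*95*106779) - 34122 = (38 + 10144005/562) - 34122 = 10165361/562 - 34122 = -9011203/562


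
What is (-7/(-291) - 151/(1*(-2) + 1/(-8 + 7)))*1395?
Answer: 6814110/97 ≈ 70249.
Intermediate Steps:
(-7/(-291) - 151/(1*(-2) + 1/(-8 + 7)))*1395 = (-7*(-1/291) - 151/(-2 + 1/(-1)))*1395 = (7/291 - 151/(-2 - 1))*1395 = (7/291 - 151/(-3))*1395 = (7/291 - 151*(-⅓))*1395 = (7/291 + 151/3)*1395 = (14654/291)*1395 = 6814110/97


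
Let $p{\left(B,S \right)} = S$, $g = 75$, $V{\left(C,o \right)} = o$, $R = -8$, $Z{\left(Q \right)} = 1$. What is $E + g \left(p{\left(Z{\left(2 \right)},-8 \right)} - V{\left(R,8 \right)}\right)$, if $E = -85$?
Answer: $-1285$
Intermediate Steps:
$E + g \left(p{\left(Z{\left(2 \right)},-8 \right)} - V{\left(R,8 \right)}\right) = -85 + 75 \left(-8 - 8\right) = -85 + 75 \left(-16\right) = -85 - 1200 = -1285$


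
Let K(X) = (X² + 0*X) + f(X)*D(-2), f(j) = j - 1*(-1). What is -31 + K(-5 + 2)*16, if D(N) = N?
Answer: 177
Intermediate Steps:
f(j) = 1 + j (f(j) = j + 1 = 1 + j)
K(X) = -2 + X² - 2*X (K(X) = (X² + 0*X) + (1 + X)*(-2) = (X² + 0) + (-2 - 2*X) = X² + (-2 - 2*X) = -2 + X² - 2*X)
-31 + K(-5 + 2)*16 = -31 + (-2 + (-5 + 2)² - 2*(-5 + 2))*16 = -31 + (-2 + (-3)² - 2*(-3))*16 = -31 + (-2 + 9 + 6)*16 = -31 + 13*16 = -31 + 208 = 177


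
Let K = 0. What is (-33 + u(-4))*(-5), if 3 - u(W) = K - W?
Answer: 170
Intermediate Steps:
u(W) = 3 + W (u(W) = 3 - (0 - W) = 3 - (-1)*W = 3 + W)
(-33 + u(-4))*(-5) = (-33 + (3 - 4))*(-5) = (-33 - 1)*(-5) = -34*(-5) = 170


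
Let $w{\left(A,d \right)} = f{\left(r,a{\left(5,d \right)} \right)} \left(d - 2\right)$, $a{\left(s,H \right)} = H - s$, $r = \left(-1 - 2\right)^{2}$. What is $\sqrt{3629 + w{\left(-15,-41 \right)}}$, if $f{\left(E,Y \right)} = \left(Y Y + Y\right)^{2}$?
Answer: $i \sqrt{184247071} \approx 13574.0 i$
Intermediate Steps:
$r = 9$ ($r = \left(-3\right)^{2} = 9$)
$f{\left(E,Y \right)} = \left(Y + Y^{2}\right)^{2}$ ($f{\left(E,Y \right)} = \left(Y^{2} + Y\right)^{2} = \left(Y + Y^{2}\right)^{2}$)
$w{\left(A,d \right)} = \left(-5 + d\right)^{2} \left(-4 + d\right)^{2} \left(-2 + d\right)$ ($w{\left(A,d \right)} = \left(d - 5\right)^{2} \left(1 + \left(d - 5\right)\right)^{2} \left(d - 2\right) = \left(d - 5\right)^{2} \left(1 + \left(d - 5\right)\right)^{2} \left(-2 + d\right) = \left(-5 + d\right)^{2} \left(1 + \left(-5 + d\right)\right)^{2} \left(-2 + d\right) = \left(-5 + d\right)^{2} \left(-4 + d\right)^{2} \left(-2 + d\right)$)
$\sqrt{3629 + w{\left(-15,-41 \right)}} = \sqrt{3629 + \left(-5 - 41\right)^{2} \left(-4 - 41\right)^{2} \left(-2 - 41\right)} = \sqrt{3629 + \left(-46\right)^{2} \left(-45\right)^{2} \left(-43\right)} = \sqrt{3629 + 2116 \cdot 2025 \left(-43\right)} = \sqrt{3629 - 184250700} = \sqrt{-184247071} = i \sqrt{184247071}$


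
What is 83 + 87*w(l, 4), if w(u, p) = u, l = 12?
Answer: 1127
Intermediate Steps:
83 + 87*w(l, 4) = 83 + 87*12 = 83 + 1044 = 1127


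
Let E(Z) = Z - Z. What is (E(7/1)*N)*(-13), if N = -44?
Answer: 0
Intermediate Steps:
E(Z) = 0
(E(7/1)*N)*(-13) = (0*(-44))*(-13) = 0*(-13) = 0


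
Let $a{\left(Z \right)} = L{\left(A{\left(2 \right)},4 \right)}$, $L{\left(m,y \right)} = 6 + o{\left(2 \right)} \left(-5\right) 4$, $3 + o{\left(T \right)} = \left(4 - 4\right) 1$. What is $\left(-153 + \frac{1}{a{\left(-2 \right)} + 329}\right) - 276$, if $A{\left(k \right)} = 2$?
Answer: $- \frac{169454}{395} \approx -429.0$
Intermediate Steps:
$o{\left(T \right)} = -3$ ($o{\left(T \right)} = -3 + \left(4 - 4\right) 1 = -3 + 0 \cdot 1 = -3 + 0 = -3$)
$L{\left(m,y \right)} = 66$ ($L{\left(m,y \right)} = 6 + \left(-3\right) \left(-5\right) 4 = 6 + 15 \cdot 4 = 6 + 60 = 66$)
$a{\left(Z \right)} = 66$
$\left(-153 + \frac{1}{a{\left(-2 \right)} + 329}\right) - 276 = \left(-153 + \frac{1}{66 + 329}\right) - 276 = \left(-153 + \frac{1}{395}\right) - 276 = - \frac{60434}{395} - 276 = - \frac{169454}{395}$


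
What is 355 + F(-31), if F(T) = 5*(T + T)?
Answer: 45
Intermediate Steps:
F(T) = 10*T (F(T) = 5*(2*T) = 10*T)
355 + F(-31) = 355 + 10*(-31) = 355 - 310 = 45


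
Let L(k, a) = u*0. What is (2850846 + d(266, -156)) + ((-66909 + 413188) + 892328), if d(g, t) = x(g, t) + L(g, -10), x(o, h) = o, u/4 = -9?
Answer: 4089719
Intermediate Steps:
u = -36 (u = 4*(-9) = -36)
L(k, a) = 0 (L(k, a) = -36*0 = 0)
d(g, t) = g (d(g, t) = g + 0 = g)
(2850846 + d(266, -156)) + ((-66909 + 413188) + 892328) = (2850846 + 266) + ((-66909 + 413188) + 892328) = 2851112 + (346279 + 892328) = 2851112 + 1238607 = 4089719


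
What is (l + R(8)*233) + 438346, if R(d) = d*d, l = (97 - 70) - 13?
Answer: 453272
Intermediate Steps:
l = 14 (l = 27 - 13 = 14)
R(d) = d**2
(l + R(8)*233) + 438346 = (14 + 8**2*233) + 438346 = (14 + 64*233) + 438346 = (14 + 14912) + 438346 = 14926 + 438346 = 453272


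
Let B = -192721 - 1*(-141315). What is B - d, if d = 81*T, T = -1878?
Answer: 100712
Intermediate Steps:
d = -152118 (d = 81*(-1878) = -152118)
B = -51406 (B = -192721 + 141315 = -51406)
B - d = -51406 - 1*(-152118) = -51406 + 152118 = 100712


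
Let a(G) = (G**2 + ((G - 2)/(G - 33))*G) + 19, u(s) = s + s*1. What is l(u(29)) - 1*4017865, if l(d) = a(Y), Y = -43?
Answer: -305217707/76 ≈ -4.0160e+6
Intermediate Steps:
u(s) = 2*s (u(s) = s + s = 2*s)
a(G) = 19 + G**2 + G*(-2 + G)/(-33 + G) (a(G) = (G**2 + ((-2 + G)/(-33 + G))*G) + 19 = (G**2 + G*(-2 + G)/(-33 + G)) + 19 = 19 + G**2 + G*(-2 + G)/(-33 + G))
l(d) = 140033/76 (l(d) = (-627 + (-43)**3 - 32*(-43)**2 + 17*(-43))/(-33 - 43) = (-627 - 79507 - 32*1849 - 731)/(-76) = -(-627 - 79507 - 59168 - 731)/76 = -1/76*(-140033) = 140033/76)
l(u(29)) - 1*4017865 = 140033/76 - 1*4017865 = 140033/76 - 4017865 = -305217707/76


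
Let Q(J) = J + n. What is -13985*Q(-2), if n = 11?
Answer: -125865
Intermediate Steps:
Q(J) = 11 + J (Q(J) = J + 11 = 11 + J)
-13985*Q(-2) = -13985*(11 - 2) = -13985*9 = -125865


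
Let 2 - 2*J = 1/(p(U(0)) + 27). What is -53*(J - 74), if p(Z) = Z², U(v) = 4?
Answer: 332787/86 ≈ 3869.6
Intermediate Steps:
J = 85/86 (J = 1 - 1/(2*(4² + 27)) = 1 - 1/(2*(16 + 27)) = 1 - ½/43 = 1 - ½*1/43 = 1 - 1/86 = 85/86 ≈ 0.98837)
-53*(J - 74) = -53*(85/86 - 74) = -53*(-6279/86) = 332787/86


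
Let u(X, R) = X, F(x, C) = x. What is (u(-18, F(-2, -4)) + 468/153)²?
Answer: 64516/289 ≈ 223.24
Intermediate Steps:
(u(-18, F(-2, -4)) + 468/153)² = (-18 + 468/153)² = (-18 + 468*(1/153))² = (-18 + 52/17)² = (-254/17)² = 64516/289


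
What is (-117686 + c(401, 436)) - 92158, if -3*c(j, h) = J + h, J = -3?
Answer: -629965/3 ≈ -2.0999e+5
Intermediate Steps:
c(j, h) = 1 - h/3 (c(j, h) = -(-3 + h)/3 = 1 - h/3)
(-117686 + c(401, 436)) - 92158 = (-117686 + (1 - 1/3*436)) - 92158 = (-117686 + (1 - 436/3)) - 92158 = (-117686 - 433/3) - 92158 = -353491/3 - 92158 = -629965/3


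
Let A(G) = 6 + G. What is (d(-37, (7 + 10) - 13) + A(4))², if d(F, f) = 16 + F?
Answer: 121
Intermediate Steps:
(d(-37, (7 + 10) - 13) + A(4))² = ((16 - 37) + (6 + 4))² = (-21 + 10)² = (-11)² = 121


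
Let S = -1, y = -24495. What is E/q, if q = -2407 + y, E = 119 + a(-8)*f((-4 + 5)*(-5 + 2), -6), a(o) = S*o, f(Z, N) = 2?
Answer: -135/26902 ≈ -0.0050182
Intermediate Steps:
a(o) = -o
E = 135 (E = 119 - 1*(-8)*2 = 119 + 8*2 = 119 + 16 = 135)
q = -26902 (q = -2407 - 24495 = -26902)
E/q = 135/(-26902) = 135*(-1/26902) = -135/26902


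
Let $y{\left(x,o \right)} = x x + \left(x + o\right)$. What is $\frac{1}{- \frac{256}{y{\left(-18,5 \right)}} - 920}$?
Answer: $- \frac{311}{286376} \approx -0.001086$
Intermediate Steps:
$y{\left(x,o \right)} = o + x + x^{2}$ ($y{\left(x,o \right)} = x^{2} + \left(o + x\right) = o + x + x^{2}$)
$\frac{1}{- \frac{256}{y{\left(-18,5 \right)}} - 920} = \frac{1}{- \frac{256}{5 - 18 + \left(-18\right)^{2}} - 920} = \frac{1}{- \frac{256}{5 - 18 + 324} - 920} = \frac{1}{- \frac{256}{311} - 920} = \frac{1}{- \frac{286376}{311}} = - \frac{311}{286376}$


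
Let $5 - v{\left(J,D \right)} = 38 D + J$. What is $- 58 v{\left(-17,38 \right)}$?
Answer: $82476$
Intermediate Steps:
$v{\left(J,D \right)} = 5 - J - 38 D$ ($v{\left(J,D \right)} = 5 - \left(38 D + J\right) = 5 - \left(J + 38 D\right) = 5 - J - 38 D$)
$- 58 v{\left(-17,38 \right)} = - 58 \left(5 - -17 - 1444\right) = - 58 \left(5 + 17 - 1444\right) = \left(-58\right) \left(-1422\right) = 82476$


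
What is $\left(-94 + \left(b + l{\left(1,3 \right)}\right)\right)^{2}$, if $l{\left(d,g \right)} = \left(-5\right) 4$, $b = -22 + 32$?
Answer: $10816$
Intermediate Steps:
$b = 10$
$l{\left(d,g \right)} = -20$
$\left(-94 + \left(b + l{\left(1,3 \right)}\right)\right)^{2} = \left(-94 + \left(10 - 20\right)\right)^{2} = \left(-94 - 10\right)^{2} = \left(-104\right)^{2} = 10816$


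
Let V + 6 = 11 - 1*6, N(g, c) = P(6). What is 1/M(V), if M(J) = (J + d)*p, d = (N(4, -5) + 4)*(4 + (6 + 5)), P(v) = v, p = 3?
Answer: 1/447 ≈ 0.0022371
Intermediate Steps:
N(g, c) = 6
d = 150 (d = (6 + 4)*(4 + (6 + 5)) = 10*(4 + 11) = 10*15 = 150)
V = -1 (V = -6 + (11 - 1*6) = -6 + (11 - 6) = -6 + 5 = -1)
M(J) = 450 + 3*J (M(J) = (J + 150)*3 = (150 + J)*3 = 450 + 3*J)
1/M(V) = 1/(450 + 3*(-1)) = 1/(450 - 3) = 1/447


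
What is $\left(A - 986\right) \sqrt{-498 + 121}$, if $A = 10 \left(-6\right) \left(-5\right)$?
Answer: $- 686 i \sqrt{377} \approx - 13320.0 i$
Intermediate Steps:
$A = 300$ ($A = \left(-60\right) \left(-5\right) = 300$)
$\left(A - 986\right) \sqrt{-498 + 121} = \left(300 - 986\right) \sqrt{-498 + 121} = - 686 \sqrt{-377} = - 686 i \sqrt{377}$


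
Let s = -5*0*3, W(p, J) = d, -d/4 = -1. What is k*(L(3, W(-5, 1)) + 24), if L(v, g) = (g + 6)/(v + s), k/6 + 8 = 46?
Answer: 6232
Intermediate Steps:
k = 228 (k = -48 + 6*46 = -48 + 276 = 228)
d = 4 (d = -4*(-1) = 4)
W(p, J) = 4
s = 0 (s = 0*3 = 0)
L(v, g) = (6 + g)/v (L(v, g) = (g + 6)/(v + 0) = (6 + g)/v)
k*(L(3, W(-5, 1)) + 24) = 228*((6 + 4)/3 + 24) = 228*((⅓)*10 + 24) = 228*(10/3 + 24) = 228*(82/3) = 6232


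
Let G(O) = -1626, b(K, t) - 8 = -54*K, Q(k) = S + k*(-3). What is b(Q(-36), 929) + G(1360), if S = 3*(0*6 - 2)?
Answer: -7126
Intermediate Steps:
S = -6 (S = 3*(0 - 2) = 3*(-2) = -6)
Q(k) = -6 - 3*k (Q(k) = -6 + k*(-3) = -6 - 3*k)
b(K, t) = 8 - 54*K
b(Q(-36), 929) + G(1360) = (8 - 54*(-6 - 3*(-36))) - 1626 = (8 - 54*(-6 + 108)) - 1626 = (8 - 54*102) - 1626 = (8 - 5508) - 1626 = -5500 - 1626 = -7126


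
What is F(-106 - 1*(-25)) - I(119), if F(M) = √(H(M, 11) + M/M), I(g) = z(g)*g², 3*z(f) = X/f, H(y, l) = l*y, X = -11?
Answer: 1309/3 + I*√890 ≈ 436.33 + 29.833*I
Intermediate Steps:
z(f) = -11/(3*f) (z(f) = (-11/f)/3 = -11/(3*f))
I(g) = -11*g/3 (I(g) = (-11/(3*g))*g² = -11*g/3)
F(M) = √(1 + 11*M) (F(M) = √(11*M + M/M) = √(11*M + 1) = √(1 + 11*M))
F(-106 - 1*(-25)) - I(119) = √(1 + 11*(-106 - 1*(-25))) - (-11)*119/3 = √(1 + 11*(-106 + 25)) - 1*(-1309/3) = √(1 + 11*(-81)) + 1309/3 = √(1 - 891) + 1309/3 = √(-890) + 1309/3 = I*√890 + 1309/3 = 1309/3 + I*√890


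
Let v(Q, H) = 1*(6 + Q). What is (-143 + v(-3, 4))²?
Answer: 19600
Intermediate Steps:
v(Q, H) = 6 + Q
(-143 + v(-3, 4))² = (-143 + (6 - 3))² = (-143 + 3)² = (-140)² = 19600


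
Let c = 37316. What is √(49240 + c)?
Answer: 2*√21639 ≈ 294.20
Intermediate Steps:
√(49240 + c) = √(49240 + 37316) = √86556 = 2*√21639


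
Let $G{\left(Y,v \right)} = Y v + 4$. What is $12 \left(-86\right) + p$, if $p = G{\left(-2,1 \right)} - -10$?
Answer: $-1020$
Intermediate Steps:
$G{\left(Y,v \right)} = 4 + Y v$
$p = 12$ ($p = \left(4 - 2\right) - -10 = \left(4 - 2\right) + 10 = 2 + 10 = 12$)
$12 \left(-86\right) + p = 12 \left(-86\right) + 12 = -1032 + 12 = -1020$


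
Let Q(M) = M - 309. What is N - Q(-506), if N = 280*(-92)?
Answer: -24945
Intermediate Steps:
Q(M) = -309 + M
N = -25760
N - Q(-506) = -25760 - (-309 - 506) = -25760 - 1*(-815) = -25760 + 815 = -24945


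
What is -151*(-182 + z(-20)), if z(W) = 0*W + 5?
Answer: 26727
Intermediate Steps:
z(W) = 5 (z(W) = 0 + 5 = 5)
-151*(-182 + z(-20)) = -151*(-182 + 5) = -151*(-177) = 26727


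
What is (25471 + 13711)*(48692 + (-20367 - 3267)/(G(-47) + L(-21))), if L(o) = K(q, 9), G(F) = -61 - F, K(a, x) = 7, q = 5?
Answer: 14280976996/7 ≈ 2.0401e+9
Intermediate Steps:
L(o) = 7
(25471 + 13711)*(48692 + (-20367 - 3267)/(G(-47) + L(-21))) = (25471 + 13711)*(48692 + (-20367 - 3267)/((-61 - 1*(-47)) + 7)) = 39182*(48692 - 23634/((-61 + 47) + 7)) = 39182*(48692 - 23634/(-14 + 7)) = 39182*(48692 - 23634/(-7)) = 39182*(48692 - 23634*(-⅐)) = 39182*(48692 + 23634/7) = 39182*(364478/7) = 14280976996/7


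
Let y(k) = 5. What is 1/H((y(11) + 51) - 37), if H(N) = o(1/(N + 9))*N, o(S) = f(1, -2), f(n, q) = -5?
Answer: -1/95 ≈ -0.010526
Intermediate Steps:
o(S) = -5
H(N) = -5*N
1/H((y(11) + 51) - 37) = 1/(-5*((5 + 51) - 37)) = 1/(-5*(56 - 37)) = 1/(-5*19) = 1/(-95) = -1/95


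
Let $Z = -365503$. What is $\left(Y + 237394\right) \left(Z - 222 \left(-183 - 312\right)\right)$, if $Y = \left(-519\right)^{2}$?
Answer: $-129533165815$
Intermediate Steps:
$Y = 269361$
$\left(Y + 237394\right) \left(Z - 222 \left(-183 - 312\right)\right) = \left(269361 + 237394\right) \left(-365503 - 222 \left(-183 - 312\right)\right) = 506755 \left(-365503 - -109890\right) = 506755 \left(-365503 + 109890\right) = 506755 \left(-255613\right) = -129533165815$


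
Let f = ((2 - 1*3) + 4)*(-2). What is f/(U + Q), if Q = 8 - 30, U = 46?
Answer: -¼ ≈ -0.25000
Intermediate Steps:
Q = -22
f = -6 (f = ((2 - 3) + 4)*(-2) = (-1 + 4)*(-2) = 3*(-2) = -6)
f/(U + Q) = -6/(46 - 22) = -6/24 = -6*1/24 = -¼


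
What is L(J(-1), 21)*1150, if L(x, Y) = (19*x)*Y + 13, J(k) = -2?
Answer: -902750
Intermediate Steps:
L(x, Y) = 13 + 19*Y*x (L(x, Y) = 19*Y*x + 13 = 13 + 19*Y*x)
L(J(-1), 21)*1150 = (13 + 19*21*(-2))*1150 = (13 - 798)*1150 = -785*1150 = -902750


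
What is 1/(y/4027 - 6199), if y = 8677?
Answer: -4027/24954696 ≈ -0.00016137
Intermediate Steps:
1/(y/4027 - 6199) = 1/(8677/4027 - 6199) = 1/(-24954696/4027) = -4027/24954696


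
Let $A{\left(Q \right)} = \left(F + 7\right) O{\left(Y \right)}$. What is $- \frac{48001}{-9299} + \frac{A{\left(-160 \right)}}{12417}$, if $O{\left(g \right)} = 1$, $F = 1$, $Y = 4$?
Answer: $\frac{596102809}{115465683} \approx 5.1626$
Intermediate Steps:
$A{\left(Q \right)} = 8$ ($A{\left(Q \right)} = \left(1 + 7\right) 1 = 8 \cdot 1 = 8$)
$- \frac{48001}{-9299} + \frac{A{\left(-160 \right)}}{12417} = - \frac{48001}{-9299} + \frac{8}{12417} = \left(-48001\right) \left(- \frac{1}{9299}\right) + 8 \cdot \frac{1}{12417} = \frac{48001}{9299} + \frac{8}{12417} = \frac{596102809}{115465683}$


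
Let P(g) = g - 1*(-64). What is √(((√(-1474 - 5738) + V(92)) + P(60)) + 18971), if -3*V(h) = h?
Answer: √(171579 + 18*I*√1803)/3 ≈ 138.07 + 0.30753*I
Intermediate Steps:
V(h) = -h/3
P(g) = 64 + g (P(g) = g + 64 = 64 + g)
√(((√(-1474 - 5738) + V(92)) + P(60)) + 18971) = √(((√(-1474 - 5738) - ⅓*92) + (64 + 60)) + 18971) = √(((√(-7212) - 92/3) + 124) + 18971) = √(((2*I*√1803 - 92/3) + 124) + 18971) = √(((-92/3 + 2*I*√1803) + 124) + 18971) = √((280/3 + 2*I*√1803) + 18971) = √(57193/3 + 2*I*√1803)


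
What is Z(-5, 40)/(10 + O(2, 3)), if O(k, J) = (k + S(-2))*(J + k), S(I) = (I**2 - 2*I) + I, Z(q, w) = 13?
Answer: 13/50 ≈ 0.26000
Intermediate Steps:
S(I) = I**2 - I
O(k, J) = (6 + k)*(J + k) (O(k, J) = (k - 2*(-1 - 2))*(J + k) = (k - 2*(-3))*(J + k) = (k + 6)*(J + k) = (6 + k)*(J + k))
Z(-5, 40)/(10 + O(2, 3)) = 13/(10 + (2**2 + 6*3 + 6*2 + 3*2)) = 13/(10 + (4 + 18 + 12 + 6)) = 13/(10 + 40) = 13/50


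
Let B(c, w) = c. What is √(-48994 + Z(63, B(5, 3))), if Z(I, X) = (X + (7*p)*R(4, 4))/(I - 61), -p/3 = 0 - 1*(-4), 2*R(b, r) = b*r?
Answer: I*√197310/2 ≈ 222.1*I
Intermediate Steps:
R(b, r) = b*r/2 (R(b, r) = (b*r)/2 = b*r/2)
p = -12 (p = -3*(0 - 1*(-4)) = -3*(0 + 4) = -3*4 = -12)
Z(I, X) = (-672 + X)/(-61 + I) (Z(I, X) = (X + (7*(-12))*((½)*4*4))/(I - 61) = (X - 84*8)/(-61 + I) = (X - 672)/(-61 + I) = (-672 + X)/(-61 + I))
√(-48994 + Z(63, B(5, 3))) = √(-48994 + (-672 + 5)/(-61 + 63)) = √(-48994 - 667/2) = √(-98655/2) = I*√197310/2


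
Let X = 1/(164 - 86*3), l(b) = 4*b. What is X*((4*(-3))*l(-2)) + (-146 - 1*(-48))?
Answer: -4654/47 ≈ -99.021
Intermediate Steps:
X = -1/94 (X = 1/(164 - 258) = 1/(-94) = -1/94 ≈ -0.010638)
X*((4*(-3))*l(-2)) + (-146 - 1*(-48)) = -4*(-3)*4*(-2)/94 + (-146 - 1*(-48)) = -(-6)*(-8)/47 + (-146 + 48) = -1/94*96 - 98 = -48/47 - 98 = -4654/47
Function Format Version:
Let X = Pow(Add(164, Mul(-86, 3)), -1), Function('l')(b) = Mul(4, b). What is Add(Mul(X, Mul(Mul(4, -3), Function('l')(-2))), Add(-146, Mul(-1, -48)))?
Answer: Rational(-4654, 47) ≈ -99.021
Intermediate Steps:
X = Rational(-1, 94) (X = Pow(Add(164, -258), -1) = Pow(-94, -1) = Rational(-1, 94) ≈ -0.010638)
Add(Mul(X, Mul(Mul(4, -3), Function('l')(-2))), Add(-146, Mul(-1, -48))) = Add(Mul(Rational(-1, 94), Mul(Mul(4, -3), Mul(4, -2))), Add(-146, Mul(-1, -48))) = Add(Mul(Rational(-1, 94), Mul(-12, -8)), Add(-146, 48)) = Add(Mul(Rational(-1, 94), 96), -98) = Add(Rational(-48, 47), -98) = Rational(-4654, 47)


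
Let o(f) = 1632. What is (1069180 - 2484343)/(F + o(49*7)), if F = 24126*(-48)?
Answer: 471721/385472 ≈ 1.2237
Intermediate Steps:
F = -1158048
(1069180 - 2484343)/(F + o(49*7)) = (1069180 - 2484343)/(-1158048 + 1632) = -1415163/(-1156416) = -1415163*(-1/1156416) = 471721/385472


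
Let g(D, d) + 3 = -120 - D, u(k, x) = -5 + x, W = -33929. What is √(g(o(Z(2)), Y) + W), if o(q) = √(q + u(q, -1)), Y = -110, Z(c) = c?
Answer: √(-34052 - 2*I) ≈ 0.0054 - 184.53*I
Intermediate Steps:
o(q) = √(-6 + q) (o(q) = √(q + (-5 - 1)) = √(q - 6) = √(-6 + q))
g(D, d) = -123 - D (g(D, d) = -3 + (-120 - D) = -123 - D)
√(g(o(Z(2)), Y) + W) = √((-123 - √(-6 + 2)) - 33929) = √((-123 - √(-4)) - 33929) = √((-123 - 2*I) - 33929) = √(-34052 - 2*I)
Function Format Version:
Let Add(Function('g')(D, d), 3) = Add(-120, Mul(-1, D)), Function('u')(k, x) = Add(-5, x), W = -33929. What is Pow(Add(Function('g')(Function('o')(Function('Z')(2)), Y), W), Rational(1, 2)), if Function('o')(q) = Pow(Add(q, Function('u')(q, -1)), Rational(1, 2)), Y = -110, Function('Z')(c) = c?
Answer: Pow(Add(-34052, Mul(-2, I)), Rational(1, 2)) ≈ Add(0.0054, Mul(-184.53, I))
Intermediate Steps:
Function('o')(q) = Pow(Add(-6, q), Rational(1, 2)) (Function('o')(q) = Pow(Add(q, Add(-5, -1)), Rational(1, 2)) = Pow(Add(q, -6), Rational(1, 2)) = Pow(Add(-6, q), Rational(1, 2)))
Function('g')(D, d) = Add(-123, Mul(-1, D)) (Function('g')(D, d) = Add(-3, Add(-120, Mul(-1, D))) = Add(-123, Mul(-1, D)))
Pow(Add(Function('g')(Function('o')(Function('Z')(2)), Y), W), Rational(1, 2)) = Pow(Add(Add(-123, Mul(-1, Pow(Add(-6, 2), Rational(1, 2)))), -33929), Rational(1, 2)) = Pow(Add(Add(-123, Mul(-1, Pow(-4, Rational(1, 2)))), -33929), Rational(1, 2)) = Pow(Add(Add(-123, Mul(-1, Mul(2, I))), -33929), Rational(1, 2)) = Pow(Add(Add(-123, Mul(-2, I)), -33929), Rational(1, 2)) = Pow(Add(-34052, Mul(-2, I)), Rational(1, 2))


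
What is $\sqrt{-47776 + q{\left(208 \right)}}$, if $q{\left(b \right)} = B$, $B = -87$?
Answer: $i \sqrt{47863} \approx 218.78 i$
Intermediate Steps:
$q{\left(b \right)} = -87$
$\sqrt{-47776 + q{\left(208 \right)}} = \sqrt{-47776 - 87} = \sqrt{-47863} = i \sqrt{47863}$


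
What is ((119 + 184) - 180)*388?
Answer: 47724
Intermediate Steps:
((119 + 184) - 180)*388 = (303 - 180)*388 = 123*388 = 47724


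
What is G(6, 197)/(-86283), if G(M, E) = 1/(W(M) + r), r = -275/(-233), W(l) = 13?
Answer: -233/285079032 ≈ -8.1732e-7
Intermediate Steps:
r = 275/233 (r = -275*(-1/233) = 275/233 ≈ 1.1803)
G(M, E) = 233/3304 (G(M, E) = 1/(13 + 275/233) = 1/(3304/233) = 233/3304)
G(6, 197)/(-86283) = (233/3304)/(-86283) = (233/3304)*(-1/86283) = -233/285079032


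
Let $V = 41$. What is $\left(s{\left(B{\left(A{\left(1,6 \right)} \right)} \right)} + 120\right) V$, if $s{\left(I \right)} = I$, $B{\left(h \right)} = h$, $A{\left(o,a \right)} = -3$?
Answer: $4797$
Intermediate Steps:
$\left(s{\left(B{\left(A{\left(1,6 \right)} \right)} \right)} + 120\right) V = \left(-3 + 120\right) 41 = 117 \cdot 41 = 4797$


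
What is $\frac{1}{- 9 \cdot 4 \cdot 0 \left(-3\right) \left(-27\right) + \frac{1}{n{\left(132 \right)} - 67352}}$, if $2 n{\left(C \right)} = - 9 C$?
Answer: $-67946$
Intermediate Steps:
$n{\left(C \right)} = - \frac{9 C}{2}$ ($n{\left(C \right)} = \frac{\left(-9\right) C}{2} = - \frac{9 C}{2}$)
$\frac{1}{- 9 \cdot 4 \cdot 0 \left(-3\right) \left(-27\right) + \frac{1}{n{\left(132 \right)} - 67352}} = \frac{1}{- 9 \cdot 4 \cdot 0 \left(-3\right) \left(-27\right) + \frac{1}{\left(- \frac{9}{2}\right) 132 - 67352}} = \frac{1}{- 9 \cdot 0 \left(-3\right) \left(-27\right) + \frac{1}{-594 - 67352}} = \frac{1}{\left(-9\right) 0 \left(-27\right) + \frac{1}{-67946}} = \frac{1}{0 \left(-27\right) - \frac{1}{67946}} = \frac{1}{0 - \frac{1}{67946}} = \frac{1}{- \frac{1}{67946}} = -67946$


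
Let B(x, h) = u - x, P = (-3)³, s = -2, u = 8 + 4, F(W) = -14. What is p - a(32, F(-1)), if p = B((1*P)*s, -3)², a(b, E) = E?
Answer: 1778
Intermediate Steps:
u = 12
P = -27
B(x, h) = 12 - x
p = 1764 (p = (12 - 1*(-27)*(-2))² = (12 - (-27)*(-2))² = (12 - 1*54)² = (12 - 54)² = (-42)² = 1764)
p - a(32, F(-1)) = 1764 - 1*(-14) = 1764 + 14 = 1778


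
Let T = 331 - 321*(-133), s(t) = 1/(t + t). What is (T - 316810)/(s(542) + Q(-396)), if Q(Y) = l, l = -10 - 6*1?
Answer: 98928008/5781 ≈ 17113.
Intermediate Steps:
l = -16 (l = -10 - 6 = -16)
Q(Y) = -16
s(t) = 1/(2*t)
T = 43024 (T = 331 + 42693 = 43024)
(T - 316810)/(s(542) + Q(-396)) = (43024 - 316810)/((½)/542 - 16) = -273786/((½)*(1/542) - 16) = -273786/(1/1084 - 16) = -273786/(-17343/1084) = -273786*(-1084/17343) = 98928008/5781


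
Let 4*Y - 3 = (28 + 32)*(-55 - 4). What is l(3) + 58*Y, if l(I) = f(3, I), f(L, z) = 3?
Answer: -102567/2 ≈ -51284.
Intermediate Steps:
l(I) = 3
Y = -3537/4 (Y = ¾ + ((28 + 32)*(-55 - 4))/4 = ¾ + (60*(-59))/4 = ¾ + (¼)*(-3540) = ¾ - 885 = -3537/4 ≈ -884.25)
l(3) + 58*Y = 3 + 58*(-3537/4) = 3 - 102573/2 = -102567/2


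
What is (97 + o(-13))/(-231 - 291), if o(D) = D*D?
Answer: -133/261 ≈ -0.50958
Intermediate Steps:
o(D) = D²
(97 + o(-13))/(-231 - 291) = (97 + (-13)²)/(-231 - 291) = (97 + 169)/(-522) = 266*(-1/522) = -133/261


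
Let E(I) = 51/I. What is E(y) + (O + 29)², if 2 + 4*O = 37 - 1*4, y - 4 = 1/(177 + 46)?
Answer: 19478805/14288 ≈ 1363.3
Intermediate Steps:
y = 893/223 (y = 4 + 1/(177 + 46) = 4 + 1/223 = 893/223 ≈ 4.0045)
O = 31/4 (O = -½ + (37 - 1*4)/4 = -½ + (37 - 4)/4 = -½ + (¼)*33 = -½ + 33/4 = 31/4 ≈ 7.7500)
E(y) + (O + 29)² = 51/(893/223) + (31/4 + 29)² = 51*(223/893) + (147/4)² = 11373/893 + 21609/16 = 19478805/14288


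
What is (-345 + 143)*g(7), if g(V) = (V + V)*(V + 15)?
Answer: -62216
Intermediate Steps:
g(V) = 2*V*(15 + V) (g(V) = (2*V)*(15 + V) = 2*V*(15 + V))
(-345 + 143)*g(7) = (-345 + 143)*(2*7*(15 + 7)) = -404*7*22 = -202*308 = -62216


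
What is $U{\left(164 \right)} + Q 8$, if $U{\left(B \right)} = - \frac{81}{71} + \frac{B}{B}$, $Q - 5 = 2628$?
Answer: $\frac{1495534}{71} \approx 21064.0$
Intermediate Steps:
$Q = 2633$ ($Q = 5 + 2628 = 2633$)
$U{\left(B \right)} = - \frac{10}{71}$ ($U{\left(B \right)} = \left(-81\right) \frac{1}{71} + 1 = - \frac{81}{71} + 1 = - \frac{10}{71}$)
$U{\left(164 \right)} + Q 8 = - \frac{10}{71} + 2633 \cdot 8 = - \frac{10}{71} + 21064 = \frac{1495534}{71}$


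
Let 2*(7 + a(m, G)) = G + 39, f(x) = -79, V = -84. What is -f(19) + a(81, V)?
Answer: 99/2 ≈ 49.500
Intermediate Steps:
a(m, G) = 25/2 + G/2 (a(m, G) = -7 + (G + 39)/2 = -7 + (39 + G)/2 = -7 + (39/2 + G/2) = 25/2 + G/2)
-f(19) + a(81, V) = -1*(-79) + (25/2 + (½)*(-84)) = 79 + (25/2 - 42) = 79 - 59/2 = 99/2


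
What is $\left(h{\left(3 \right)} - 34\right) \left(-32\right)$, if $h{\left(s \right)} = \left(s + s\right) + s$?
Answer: $800$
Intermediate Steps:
$h{\left(s \right)} = 3 s$ ($h{\left(s \right)} = 2 s + s = 3 s$)
$\left(h{\left(3 \right)} - 34\right) \left(-32\right) = \left(3 \cdot 3 - 34\right) \left(-32\right) = \left(9 - 34\right) \left(-32\right) = \left(-25\right) \left(-32\right) = 800$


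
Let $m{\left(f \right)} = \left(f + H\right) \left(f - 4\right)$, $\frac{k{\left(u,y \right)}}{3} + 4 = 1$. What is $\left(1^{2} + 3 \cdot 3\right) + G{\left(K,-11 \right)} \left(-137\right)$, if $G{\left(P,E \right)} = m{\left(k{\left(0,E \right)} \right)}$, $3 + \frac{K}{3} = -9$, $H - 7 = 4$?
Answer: $3572$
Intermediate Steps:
$H = 11$ ($H = 7 + 4 = 11$)
$k{\left(u,y \right)} = -9$ ($k{\left(u,y \right)} = -12 + 3 \cdot 1 = -12 + 3 = -9$)
$K = -36$ ($K = -9 + 3 \left(-9\right) = -9 - 27 = -36$)
$m{\left(f \right)} = \left(-4 + f\right) \left(11 + f\right)$ ($m{\left(f \right)} = \left(f + 11\right) \left(f - 4\right) = \left(11 + f\right) \left(-4 + f\right) = \left(-4 + f\right) \left(11 + f\right)$)
$G{\left(P,E \right)} = -26$ ($G{\left(P,E \right)} = -44 + \left(-9\right)^{2} + 7 \left(-9\right) = -44 + 81 - 63 = -26$)
$\left(1^{2} + 3 \cdot 3\right) + G{\left(K,-11 \right)} \left(-137\right) = \left(1^{2} + 3 \cdot 3\right) - -3562 = \left(1 + 9\right) + 3562 = 10 + 3562 = 3572$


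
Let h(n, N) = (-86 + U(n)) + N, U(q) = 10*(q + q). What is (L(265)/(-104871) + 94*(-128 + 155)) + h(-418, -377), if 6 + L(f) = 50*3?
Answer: -219704793/34957 ≈ -6285.0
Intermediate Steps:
U(q) = 20*q (U(q) = 10*(2*q) = 20*q)
h(n, N) = -86 + N + 20*n (h(n, N) = (-86 + 20*n) + N = -86 + N + 20*n)
L(f) = 144 (L(f) = -6 + 50*3 = -6 + 150 = 144)
(L(265)/(-104871) + 94*(-128 + 155)) + h(-418, -377) = (144/(-104871) + 94*(-128 + 155)) + (-86 - 377 + 20*(-418)) = (144*(-1/104871) + 94*27) + (-86 - 377 - 8360) = (-48/34957 + 2538) - 8823 = 88720818/34957 - 8823 = -219704793/34957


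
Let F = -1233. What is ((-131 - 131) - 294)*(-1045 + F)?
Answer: 1266568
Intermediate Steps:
((-131 - 131) - 294)*(-1045 + F) = ((-131 - 131) - 294)*(-1045 - 1233) = (-262 - 294)*(-2278) = -556*(-2278) = 1266568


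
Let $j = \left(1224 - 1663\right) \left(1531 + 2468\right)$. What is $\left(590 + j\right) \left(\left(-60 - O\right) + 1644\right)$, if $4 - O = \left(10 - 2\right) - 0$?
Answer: $-2786893948$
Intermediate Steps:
$j = -1755561$ ($j = \left(-439\right) 3999 = -1755561$)
$O = -4$ ($O = 4 - \left(\left(10 - 2\right) - 0\right) = 4 - \left(\left(10 - 2\right) + 0\right) = 4 - \left(8 + 0\right) = 4 - 8 = -4$)
$\left(590 + j\right) \left(\left(-60 - O\right) + 1644\right) = \left(590 - 1755561\right) \left(\left(-60 - -4\right) + 1644\right) = - 1754971 \left(\left(-60 + 4\right) + 1644\right) = - 1754971 \left(-56 + 1644\right) = \left(-1754971\right) 1588 = -2786893948$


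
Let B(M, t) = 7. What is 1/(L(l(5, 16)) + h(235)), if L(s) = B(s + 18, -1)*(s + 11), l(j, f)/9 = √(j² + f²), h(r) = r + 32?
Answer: -344/996953 + 63*√281/996953 ≈ 0.00071425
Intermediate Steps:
h(r) = 32 + r
l(j, f) = 9*√(f² + j²) (l(j, f) = 9*√(j² + f²) = 9*√(f² + j²))
L(s) = 77 + 7*s (L(s) = 7*(s + 11) = 7*(11 + s) = 77 + 7*s)
1/(L(l(5, 16)) + h(235)) = 1/((77 + 7*(9*√(16² + 5²))) + (32 + 235)) = 1/((77 + 7*(9*√(256 + 25))) + 267) = 1/((77 + 7*(9*√281)) + 267) = 1/((77 + 63*√281) + 267) = 1/(344 + 63*√281)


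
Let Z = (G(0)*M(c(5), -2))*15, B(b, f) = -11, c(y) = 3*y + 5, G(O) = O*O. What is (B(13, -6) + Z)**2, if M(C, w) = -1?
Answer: 121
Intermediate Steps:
G(O) = O**2
c(y) = 5 + 3*y
Z = 0 (Z = (0**2*(-1))*15 = (0*(-1))*15 = 0*15 = 0)
(B(13, -6) + Z)**2 = (-11 + 0)**2 = (-11)**2 = 121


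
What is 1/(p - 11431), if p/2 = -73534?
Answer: -1/158499 ≈ -6.3092e-6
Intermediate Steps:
p = -147068 (p = 2*(-73534) = -147068)
1/(p - 11431) = 1/(-147068 - 11431) = 1/(-158499) = -1/158499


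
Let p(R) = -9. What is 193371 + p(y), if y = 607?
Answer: 193362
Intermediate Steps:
193371 + p(y) = 193371 - 9 = 193362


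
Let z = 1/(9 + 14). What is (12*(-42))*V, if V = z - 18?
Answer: 208152/23 ≈ 9050.1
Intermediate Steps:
z = 1/23 ≈ 0.043478
V = -413/23 (V = 1/23 - 18 = -413/23 ≈ -17.957)
(12*(-42))*V = (12*(-42))*(-413/23) = -504*(-413/23) = 208152/23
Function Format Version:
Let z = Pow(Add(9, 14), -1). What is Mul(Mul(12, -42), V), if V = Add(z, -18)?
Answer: Rational(208152, 23) ≈ 9050.1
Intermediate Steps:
z = Rational(1, 23) (z = Pow(23, -1) = Rational(1, 23) ≈ 0.043478)
V = Rational(-413, 23) (V = Add(Rational(1, 23), -18) = Rational(-413, 23) ≈ -17.957)
Mul(Mul(12, -42), V) = Mul(Mul(12, -42), Rational(-413, 23)) = Mul(-504, Rational(-413, 23)) = Rational(208152, 23)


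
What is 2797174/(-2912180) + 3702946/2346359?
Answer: 2110235446407/3416509876310 ≈ 0.61766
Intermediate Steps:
2797174/(-2912180) + 3702946/2346359 = 2797174*(-1/2912180) + 3702946*(1/2346359) = -1398587/1456090 + 3702946/2346359 = 2110235446407/3416509876310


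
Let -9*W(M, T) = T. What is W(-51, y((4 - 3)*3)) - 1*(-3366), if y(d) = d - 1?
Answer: 30292/9 ≈ 3365.8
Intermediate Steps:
y(d) = -1 + d
W(M, T) = -T/9
W(-51, y((4 - 3)*3)) - 1*(-3366) = -(-1 + (4 - 3)*3)/9 - 1*(-3366) = -(-1 + 1*3)/9 + 3366 = -(-1 + 3)/9 + 3366 = -⅑*2 + 3366 = -2/9 + 3366 = 30292/9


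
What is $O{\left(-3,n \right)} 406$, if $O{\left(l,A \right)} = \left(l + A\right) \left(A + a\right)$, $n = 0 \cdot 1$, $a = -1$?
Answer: $1218$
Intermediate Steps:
$n = 0$
$O{\left(l,A \right)} = \left(-1 + A\right) \left(A + l\right)$ ($O{\left(l,A \right)} = \left(l + A\right) \left(A - 1\right) = \left(A + l\right) \left(-1 + A\right) = \left(-1 + A\right) \left(A + l\right)$)
$O{\left(-3,n \right)} 406 = \left(0^{2} - 0 - -3 + 0 \left(-3\right)\right) 406 = \left(0 + 0 + 3 + 0\right) 406 = 3 \cdot 406 = 1218$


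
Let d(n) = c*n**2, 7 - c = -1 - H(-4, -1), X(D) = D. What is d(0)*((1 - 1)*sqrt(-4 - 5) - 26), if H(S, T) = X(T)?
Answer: 0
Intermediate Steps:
H(S, T) = T
c = 7 (c = 7 - (-1 - 1*(-1)) = 7 - (-1 + 1) = 7 - 1*0 = 7 + 0 = 7)
d(n) = 7*n**2
d(0)*((1 - 1)*sqrt(-4 - 5) - 26) = (7*0**2)*((1 - 1)*sqrt(-4 - 5) - 26) = (7*0)*(0*sqrt(-9) - 26) = 0*(0*(3*I) - 26) = 0*(0 - 26) = 0*(-26) = 0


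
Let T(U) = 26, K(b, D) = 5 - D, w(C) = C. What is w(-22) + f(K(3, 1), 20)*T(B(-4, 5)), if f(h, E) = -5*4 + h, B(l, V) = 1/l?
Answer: -438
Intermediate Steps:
f(h, E) = -20 + h
w(-22) + f(K(3, 1), 20)*T(B(-4, 5)) = -22 + (-20 + (5 - 1*1))*26 = -22 + (-20 + (5 - 1))*26 = -22 + (-20 + 4)*26 = -22 - 16*26 = -22 - 416 = -438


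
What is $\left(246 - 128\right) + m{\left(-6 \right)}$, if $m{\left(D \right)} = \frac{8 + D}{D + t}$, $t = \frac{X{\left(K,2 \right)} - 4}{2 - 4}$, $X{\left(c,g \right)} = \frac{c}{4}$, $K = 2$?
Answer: $\frac{1998}{17} \approx 117.53$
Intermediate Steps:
$X{\left(c,g \right)} = \frac{c}{4}$ ($X{\left(c,g \right)} = c \frac{1}{4} = \frac{c}{4}$)
$t = \frac{7}{4}$ ($t = \frac{\frac{1}{4} \cdot 2 - 4}{2 - 4} = \frac{\frac{1}{2} - 4}{-2} = \left(- \frac{7}{2}\right) \left(- \frac{1}{2}\right) = \frac{7}{4} \approx 1.75$)
$m{\left(D \right)} = \frac{8 + D}{\frac{7}{4} + D}$ ($m{\left(D \right)} = \frac{8 + D}{D + \frac{7}{4}} = \frac{8 + D}{\frac{7}{4} + D}$)
$\left(246 - 128\right) + m{\left(-6 \right)} = \left(246 - 128\right) + \frac{4 \left(8 - 6\right)}{7 + 4 \left(-6\right)} = 118 + 4 \frac{1}{7 - 24} \cdot 2 = 118 + 4 \frac{1}{-17} \cdot 2 = 118 + 4 \left(- \frac{1}{17}\right) 2 = 118 - \frac{8}{17} = \frac{1998}{17}$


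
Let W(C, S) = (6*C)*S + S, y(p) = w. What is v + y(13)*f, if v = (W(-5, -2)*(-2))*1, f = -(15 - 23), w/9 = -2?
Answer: -260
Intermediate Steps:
w = -18 (w = 9*(-2) = -18)
y(p) = -18
f = 8 (f = -1*(-8) = 8)
W(C, S) = S + 6*C*S (W(C, S) = 6*C*S + S = S + 6*C*S)
v = -116 (v = (-2*(1 + 6*(-5))*(-2))*1 = (-2*(1 - 30)*(-2))*1 = (-2*(-29)*(-2))*1 = (58*(-2))*1 = -116*1 = -116)
v + y(13)*f = -116 - 18*8 = -116 - 144 = -260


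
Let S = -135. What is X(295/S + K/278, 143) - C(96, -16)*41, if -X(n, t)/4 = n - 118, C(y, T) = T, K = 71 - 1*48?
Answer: 4264946/3753 ≈ 1136.4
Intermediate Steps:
K = 23 (K = 71 - 48 = 23)
X(n, t) = 472 - 4*n (X(n, t) = -4*(n - 118) = -4*(-118 + n) = 472 - 4*n)
X(295/S + K/278, 143) - C(96, -16)*41 = (472 - 4*(295/(-135) + 23/278)) - (-16)*41 = (472 - 4*(295*(-1/135) + 23*(1/278))) - 1*(-656) = (472 - 4*(-59/27 + 23/278)) + 656 = (472 - 4*(-15781/7506)) + 656 = (472 + 31562/3753) + 656 = 1802978/3753 + 656 = 4264946/3753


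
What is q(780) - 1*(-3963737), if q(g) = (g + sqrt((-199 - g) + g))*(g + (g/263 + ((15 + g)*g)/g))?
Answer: 1366166731/263 + 415005*I*sqrt(199)/263 ≈ 5.1946e+6 + 22260.0*I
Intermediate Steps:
q(g) = (15 + 527*g/263)*(g + I*sqrt(199)) (q(g) = (g + sqrt(-199))*(g + (g*(1/263) + (g*(15 + g))/g)) = (g + I*sqrt(199))*(g + (g/263 + (15 + g))) = (g + I*sqrt(199))*(g + (15 + 264*g/263)) = (g + I*sqrt(199))*(15 + 527*g/263) = (15 + 527*g/263)*(g + I*sqrt(199)))
q(780) - 1*(-3963737) = (15*780 + (527/263)*780**2 + 15*I*sqrt(199) + (527/263)*I*780*sqrt(199)) - 1*(-3963737) = (11700 + (527/263)*608400 + 15*I*sqrt(199) + 411060*I*sqrt(199)/263) + 3963737 = (11700 + 320626800/263 + 15*I*sqrt(199) + 411060*I*sqrt(199)/263) + 3963737 = (323703900/263 + 415005*I*sqrt(199)/263) + 3963737 = 1366166731/263 + 415005*I*sqrt(199)/263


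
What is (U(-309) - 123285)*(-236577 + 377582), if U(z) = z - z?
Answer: -17383801425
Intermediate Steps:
U(z) = 0
(U(-309) - 123285)*(-236577 + 377582) = (0 - 123285)*(-236577 + 377582) = -123285*141005 = -17383801425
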